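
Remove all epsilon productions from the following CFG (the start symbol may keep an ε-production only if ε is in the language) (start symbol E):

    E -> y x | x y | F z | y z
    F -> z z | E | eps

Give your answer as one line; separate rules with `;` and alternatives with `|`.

Nullable set = {F}.
ε ∉ L(G), so no ε-production is kept.
Expand every rule over subsets of its nullable positions: E → F z gives F z | z.

E -> y x | x y | F z | z | y z; F -> z z | E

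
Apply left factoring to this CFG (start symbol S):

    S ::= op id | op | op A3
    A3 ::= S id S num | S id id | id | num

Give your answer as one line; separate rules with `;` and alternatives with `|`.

S ::= op S'; A3 ::= id | num | S id A3'; S' ::= id | eps | A3; A3' ::= S num | id

S has alternatives sharing prefix 'op': factor to S → op S' with S' → id | ε | A3.
A3 has alternatives sharing prefix 'S id': factor to A3 → S id A3' with A3' → S num | id.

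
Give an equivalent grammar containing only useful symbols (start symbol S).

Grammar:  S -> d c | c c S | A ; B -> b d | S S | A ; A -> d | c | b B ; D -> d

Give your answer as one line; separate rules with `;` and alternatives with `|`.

S -> d c | c c S | A; B -> b d | S S | A; A -> d | c | b B

Generating nonterminals: {A, B, D, S}.
Reachable from S after that: {A, B, S}.
Removed useless symbols: {D} and every production mentioning them.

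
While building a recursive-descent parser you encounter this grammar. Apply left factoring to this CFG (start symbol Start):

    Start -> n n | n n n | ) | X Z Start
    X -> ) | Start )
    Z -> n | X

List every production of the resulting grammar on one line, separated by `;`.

Start -> ) | X Z Start | n n Start1; X -> ) | Start ); Z -> n | X; Start1 -> eps | n

Start has alternatives sharing prefix 'n n': factor to Start → n n Start1 with Start1 → ε | n.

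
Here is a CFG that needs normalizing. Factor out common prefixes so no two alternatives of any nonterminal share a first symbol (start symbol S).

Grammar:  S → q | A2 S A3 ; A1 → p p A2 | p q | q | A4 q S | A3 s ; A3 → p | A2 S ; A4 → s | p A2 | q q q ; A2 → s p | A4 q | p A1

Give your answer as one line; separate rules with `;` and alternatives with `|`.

S → q | A2 S A3; A1 → q | A4 q S | A3 s | p A1'; A3 → p | A2 S; A4 → s | p A2 | q q q; A2 → s p | A4 q | p A1; A1' → p A2 | q

A1 has alternatives sharing prefix 'p': factor to A1 → p A1' with A1' → p A2 | q.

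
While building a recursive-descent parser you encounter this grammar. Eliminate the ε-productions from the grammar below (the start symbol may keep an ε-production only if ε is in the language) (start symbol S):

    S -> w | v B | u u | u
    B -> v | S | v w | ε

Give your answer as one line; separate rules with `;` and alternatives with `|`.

S -> w | v B | v | u u | u; B -> v | S | v w

The nullable symbols are {B}.
ε ∉ L(G), so no ε-production is kept.
Add the nullable-subset variants: S → v B gives v B | v.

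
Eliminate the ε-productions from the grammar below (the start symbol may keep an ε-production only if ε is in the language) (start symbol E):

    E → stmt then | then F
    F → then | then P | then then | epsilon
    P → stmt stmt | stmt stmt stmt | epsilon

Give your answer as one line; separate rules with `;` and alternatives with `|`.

The nullable symbols are {F, P}.
ε ∉ L(G), so no ε-production is kept.
For each production, add variants omitting each subset of nullable occurrences: E → then F gives then F | then.

E → stmt then | then F | then; F → then | then P | then then; P → stmt stmt | stmt stmt stmt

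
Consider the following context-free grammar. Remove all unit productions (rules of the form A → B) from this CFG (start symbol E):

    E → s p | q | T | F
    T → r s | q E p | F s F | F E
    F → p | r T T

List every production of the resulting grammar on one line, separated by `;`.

E → s p | q | p | r T T | r s | q E p | F s F | F E; T → r s | q E p | F s F | F E; F → p | r T T

Unit pairs: E ⇒* {F, T}.
Replace each nonterminal's rules with the union of the non-unit rules of every nonterminal it unit-derives.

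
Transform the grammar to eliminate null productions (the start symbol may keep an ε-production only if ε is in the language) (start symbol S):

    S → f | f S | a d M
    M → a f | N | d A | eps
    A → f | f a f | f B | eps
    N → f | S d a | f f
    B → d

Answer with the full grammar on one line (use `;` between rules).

S → f | f S | a d M | a d; M → a f | N | d A | d; A → f | f a f | f B; N → f | S d a | f f; B → d

Nullable set = {A, M}.
ε ∉ L(G), so no ε-production is kept.
For each production, add variants omitting each subset of nullable occurrences: S → a d M gives a d M | a d. M → d A gives d A | d.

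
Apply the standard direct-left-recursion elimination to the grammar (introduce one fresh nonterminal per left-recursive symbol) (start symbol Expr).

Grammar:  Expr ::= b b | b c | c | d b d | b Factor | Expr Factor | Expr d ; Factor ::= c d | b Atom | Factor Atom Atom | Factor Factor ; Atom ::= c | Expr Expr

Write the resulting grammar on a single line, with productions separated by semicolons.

Expr ::= b b Expr1 | b c Expr1 | c Expr1 | d b d Expr1 | b Factor Expr1; Factor ::= c d Factor1 | b Atom Factor1; Atom ::= c | Expr Expr; Expr1 ::= Factor Expr1 | d Expr1 | ε; Factor1 ::= Atom Atom Factor1 | Factor Factor1 | ε

Left recursion appears on Expr, Factor.
For Expr: α = {Factor, d}, β = {b b, b c, c, d b d, b Factor}. Rewrite as Expr → β Expr1 and Expr1 → α Expr1 | ε.
For Factor: α = {Atom Atom, Factor}, β = {c d, b Atom}. Rewrite as Factor → β Factor1 and Factor1 → α Factor1 | ε.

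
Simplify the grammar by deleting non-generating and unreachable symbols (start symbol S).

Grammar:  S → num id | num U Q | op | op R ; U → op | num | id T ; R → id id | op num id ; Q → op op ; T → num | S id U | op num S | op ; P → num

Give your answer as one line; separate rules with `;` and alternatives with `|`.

S → num id | num U Q | op | op R; U → op | num | id T; R → id id | op num id; Q → op op; T → num | S id U | op num S | op

Generating nonterminals: {P, Q, R, S, T, U}.
Reachable from S after that: {Q, R, S, T, U}.
Removed useless symbols: {P} and every production mentioning them.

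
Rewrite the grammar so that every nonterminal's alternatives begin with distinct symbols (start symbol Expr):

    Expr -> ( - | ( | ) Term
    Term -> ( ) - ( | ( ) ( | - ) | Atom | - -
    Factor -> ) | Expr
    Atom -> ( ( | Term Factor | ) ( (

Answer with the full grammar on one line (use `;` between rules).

Expr -> ) Term | ( Expr1; Term -> Atom | ( ) Term1 | - Term2; Factor -> ) | Expr; Atom -> ( ( | Term Factor | ) ( (; Expr1 -> - | ε; Term1 -> - ( | (; Term2 -> ) | -

Expr has alternatives sharing prefix '(': factor to Expr → ( Expr1 with Expr1 → - | ε.
Term has alternatives sharing prefix '( )': factor to Term → ( ) Term1 with Term1 → - ( | (.
Term has alternatives sharing prefix '-': factor to Term → - Term2 with Term2 → ) | -.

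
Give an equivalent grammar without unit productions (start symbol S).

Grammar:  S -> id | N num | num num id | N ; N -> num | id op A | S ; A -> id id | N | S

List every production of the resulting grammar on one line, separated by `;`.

Unit pairs: A ⇒* {N, S}; N ⇒* {S}; S ⇒* {N}.
For every A with A ⇒* B via unit rules, add B's non-unit alternatives to A; then delete every rule of the form X → Y.

S -> id | N num | num num id | num | id op A; N -> id | N num | num num id | num | id op A; A -> id | N num | num num id | num | id op A | id id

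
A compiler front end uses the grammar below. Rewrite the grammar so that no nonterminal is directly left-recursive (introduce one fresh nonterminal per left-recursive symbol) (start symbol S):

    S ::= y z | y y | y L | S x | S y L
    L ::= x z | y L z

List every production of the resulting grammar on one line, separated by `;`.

Left recursion appears on S.
For S: α = {x, y L}, β = {y z, y y, y L}. Rewrite as S → β S' and S' → α S' | ε.

S ::= y z S' | y y S' | y L S'; L ::= x z | y L z; S' ::= x S' | y L S' | ε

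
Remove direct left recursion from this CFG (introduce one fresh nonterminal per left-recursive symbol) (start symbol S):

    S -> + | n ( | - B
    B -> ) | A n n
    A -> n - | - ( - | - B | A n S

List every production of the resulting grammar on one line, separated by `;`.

S -> + | n ( | - B; B -> ) | A n n; A -> n - A' | - ( - A' | - B A'; A' -> n S A' | eps

Directly left-recursive nonterminal: A.
For A: α = {n S}, β = {n -, - ( -, - B}. Rewrite as A → β A' and A' → α A' | ε.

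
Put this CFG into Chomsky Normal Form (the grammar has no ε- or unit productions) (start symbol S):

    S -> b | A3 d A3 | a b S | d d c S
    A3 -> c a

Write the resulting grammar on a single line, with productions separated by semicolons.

Introduce a nonterminal for each terminal appearing in a rule of length ≥ 2: X1 → d, X2 → a, X3 → b, X4 → c.
Binarize each right-hand side of length ≥ 3 by chaining fresh nonterminals (Y1, Y2, …): affected rules were S → A3 X1 A3; S → X2 X3 S; S → X1 X1 X4 S.

S -> b | A3 Y1 | X2 Y2 | X1 Y3; A3 -> X4 X2; X1 -> d; X2 -> a; X3 -> b; X4 -> c; Y1 -> X1 A3; Y2 -> X3 S; Y3 -> X1 Y4; Y4 -> X4 S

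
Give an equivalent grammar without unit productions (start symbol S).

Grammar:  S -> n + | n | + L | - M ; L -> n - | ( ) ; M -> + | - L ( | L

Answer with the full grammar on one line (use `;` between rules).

S -> n + | n | + L | - M; L -> n - | ( ); M -> n - | ( ) | + | - L (

Unit pairs: M ⇒* {L}.
For each unit pair (A, B), copy every non-unit production of B to A, then drop all unit productions.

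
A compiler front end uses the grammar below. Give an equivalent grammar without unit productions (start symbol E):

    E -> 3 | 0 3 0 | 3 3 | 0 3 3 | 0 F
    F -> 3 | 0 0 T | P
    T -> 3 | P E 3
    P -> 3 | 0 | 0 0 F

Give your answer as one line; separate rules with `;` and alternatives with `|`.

Unit pairs: F ⇒* {P}.
Replace each nonterminal's rules with the union of the non-unit rules of every nonterminal it unit-derives.

E -> 3 | 0 3 0 | 3 3 | 0 3 3 | 0 F; F -> 3 | 0 0 T | 0 | 0 0 F; T -> 3 | P E 3; P -> 3 | 0 | 0 0 F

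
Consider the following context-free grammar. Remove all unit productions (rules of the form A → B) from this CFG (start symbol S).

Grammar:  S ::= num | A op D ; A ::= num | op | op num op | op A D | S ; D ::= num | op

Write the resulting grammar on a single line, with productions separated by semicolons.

S ::= num | A op D; A ::= num | A op D | op | op num op | op A D; D ::= num | op

Unit pairs: A ⇒* {S}.
For each unit pair (A, B), copy every non-unit production of B to A, then drop all unit productions.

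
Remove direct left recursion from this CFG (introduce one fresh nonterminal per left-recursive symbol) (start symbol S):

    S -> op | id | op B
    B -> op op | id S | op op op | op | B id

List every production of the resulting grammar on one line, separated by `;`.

S -> op | id | op B; B -> op op B' | id S B' | op op op B' | op B'; B' -> id B' | ε

Directly left-recursive nonterminal: B.
For B: α = {id}, β = {op op, id S, op op op, op}. Rewrite as B → β B' and B' → α B' | ε.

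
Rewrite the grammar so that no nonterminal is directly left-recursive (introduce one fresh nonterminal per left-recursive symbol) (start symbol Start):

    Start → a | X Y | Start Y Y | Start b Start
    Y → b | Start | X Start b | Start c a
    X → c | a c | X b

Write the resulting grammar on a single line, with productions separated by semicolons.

Start, X are directly left-recursive.
For Start: α = {Y Y, b Start}, β = {a, X Y}. Rewrite as Start → β Start1 and Start1 → α Start1 | ε.
For X: α = {b}, β = {c, a c}. Rewrite as X → β X1 and X1 → α X1 | ε.

Start → a Start1 | X Y Start1; Y → b | Start | X Start b | Start c a; X → c X1 | a c X1; Start1 → Y Y Start1 | b Start Start1 | eps; X1 → b X1 | eps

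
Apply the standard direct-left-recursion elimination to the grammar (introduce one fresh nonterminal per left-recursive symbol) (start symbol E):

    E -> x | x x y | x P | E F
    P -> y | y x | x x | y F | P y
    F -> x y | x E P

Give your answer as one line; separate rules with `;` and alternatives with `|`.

E -> x E' | x x y E' | x P E'; P -> y P' | y x P' | x x P' | y F P'; F -> x y | x E P; E' -> F E' | ε; P' -> y P' | ε

Directly left-recursive nonterminals: E, P.
For E: α = {F}, β = {x, x x y, x P}. Rewrite as E → β E' and E' → α E' | ε.
For P: α = {y}, β = {y, y x, x x, y F}. Rewrite as P → β P' and P' → α P' | ε.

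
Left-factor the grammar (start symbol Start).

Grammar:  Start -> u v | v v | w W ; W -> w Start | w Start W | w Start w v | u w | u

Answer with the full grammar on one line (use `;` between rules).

Start -> u v | v v | w W; W -> w Start W1 | u W2; W1 -> eps | W | w v; W2 -> w | eps

W has alternatives sharing prefix 'w Start': factor to W → w Start W1 with W1 → ε | W | w v.
W has alternatives sharing prefix 'u': factor to W → u W2 with W2 → w | ε.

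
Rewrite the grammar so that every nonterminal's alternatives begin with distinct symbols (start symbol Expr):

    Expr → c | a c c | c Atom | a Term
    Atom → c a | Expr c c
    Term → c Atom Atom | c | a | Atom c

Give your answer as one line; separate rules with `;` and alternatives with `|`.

Expr → c Expr1 | a Expr2; Atom → c a | Expr c c; Term → a | Atom c | c Term1; Expr1 → ε | Atom; Expr2 → c c | Term; Term1 → Atom Atom | ε

Expr has alternatives sharing prefix 'c': factor to Expr → c Expr1 with Expr1 → ε | Atom.
Expr has alternatives sharing prefix 'a': factor to Expr → a Expr2 with Expr2 → c c | Term.
Term has alternatives sharing prefix 'c': factor to Term → c Term1 with Term1 → Atom Atom | ε.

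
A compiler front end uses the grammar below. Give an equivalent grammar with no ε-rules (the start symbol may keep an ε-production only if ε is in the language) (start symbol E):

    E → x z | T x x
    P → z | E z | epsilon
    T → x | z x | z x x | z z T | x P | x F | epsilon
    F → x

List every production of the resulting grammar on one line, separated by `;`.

E → x z | T x x | x x; P → z | E z; T → x | z x | z x x | z z T | z z | x P | x F; F → x

The nullable symbols are {P, T}.
ε ∉ L(G), so no ε-production is kept.
Expand every rule over subsets of its nullable positions: E → T x x gives T x x | x x. T → z z T gives z z T | z z.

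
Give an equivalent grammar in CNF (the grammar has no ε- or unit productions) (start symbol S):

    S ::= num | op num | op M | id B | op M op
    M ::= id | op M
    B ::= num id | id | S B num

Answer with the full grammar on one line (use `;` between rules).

S ::= num | X1 X2 | X1 M | X3 B | X1 Y1; M ::= id | X1 M; B ::= X2 X3 | id | S Y2; X1 ::= op; X2 ::= num; X3 ::= id; Y1 ::= M X1; Y2 ::= B X2

Introduce a nonterminal for each terminal appearing in a rule of length ≥ 2: X1 → op, X2 → num, X3 → id.
Binarize each right-hand side of length ≥ 3 by chaining fresh nonterminals (Y1, Y2, …): affected rules were S → X1 M X1; B → S B X2.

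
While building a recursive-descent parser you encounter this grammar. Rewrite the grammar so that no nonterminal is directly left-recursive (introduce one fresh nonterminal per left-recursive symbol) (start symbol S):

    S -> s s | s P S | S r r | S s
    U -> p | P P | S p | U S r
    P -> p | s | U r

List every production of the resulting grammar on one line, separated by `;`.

S -> s s S' | s P S S'; U -> p U' | P P U' | S p U'; P -> p | s | U r; S' -> r r S' | s S' | epsilon; U' -> S r U' | epsilon

S, U are directly left-recursive.
For S: α = {r r, s}, β = {s s, s P S}. Rewrite as S → β S' and S' → α S' | ε.
For U: α = {S r}, β = {p, P P, S p}. Rewrite as U → β U' and U' → α U' | ε.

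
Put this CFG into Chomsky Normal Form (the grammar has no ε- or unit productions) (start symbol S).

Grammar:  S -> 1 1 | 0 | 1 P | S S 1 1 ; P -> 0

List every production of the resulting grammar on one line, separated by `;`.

S -> X1 X1 | 0 | X1 P | S Y1; P -> 0; X1 -> 1; Y1 -> S Y2; Y2 -> X1 X1

Introduce a nonterminal for each terminal appearing in a rule of length ≥ 2: X1 → 1.
Binarize each right-hand side of length ≥ 3 by chaining fresh nonterminals (Y1, Y2, …): affected rules were S → S S X1 X1.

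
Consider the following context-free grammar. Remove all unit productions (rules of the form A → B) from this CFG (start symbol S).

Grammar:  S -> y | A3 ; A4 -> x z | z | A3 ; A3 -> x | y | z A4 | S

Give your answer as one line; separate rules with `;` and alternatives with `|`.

S -> y | x | z A4; A4 -> x z | z | y | x | z A4; A3 -> y | x | z A4

Unit pairs: A3 ⇒* {S}; A4 ⇒* {A3, S}; S ⇒* {A3}.
For each unit pair (A, B), copy every non-unit production of B to A, then drop all unit productions.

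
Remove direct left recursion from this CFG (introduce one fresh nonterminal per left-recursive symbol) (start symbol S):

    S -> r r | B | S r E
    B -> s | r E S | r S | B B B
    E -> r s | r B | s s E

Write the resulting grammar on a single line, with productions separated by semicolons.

Left recursion appears on S, B.
For S: α = {r E}, β = {r r, B}. Rewrite as S → β S' and S' → α S' | ε.
For B: α = {B B}, β = {s, r E S, r S}. Rewrite as B → β B' and B' → α B' | ε.

S -> r r S' | B S'; B -> s B' | r E S B' | r S B'; E -> r s | r B | s s E; S' -> r E S' | ε; B' -> B B B' | ε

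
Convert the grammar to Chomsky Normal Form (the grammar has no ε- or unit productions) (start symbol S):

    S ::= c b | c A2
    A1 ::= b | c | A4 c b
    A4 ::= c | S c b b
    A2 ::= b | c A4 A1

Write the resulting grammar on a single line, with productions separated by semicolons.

Introduce a nonterminal for each terminal appearing in a rule of length ≥ 2: X1 → c, X2 → b.
Binarize each right-hand side of length ≥ 3 by chaining fresh nonterminals (Y1, Y2, …): affected rules were A1 → A4 X1 X2; A4 → S X1 X2 X2; A2 → X1 A4 A1.

S ::= X1 X2 | X1 A2; A1 ::= b | c | A4 Y1; A4 ::= c | S Y2; A2 ::= b | X1 Y4; X1 ::= c; X2 ::= b; Y1 ::= X1 X2; Y2 ::= X1 Y3; Y3 ::= X2 X2; Y4 ::= A4 A1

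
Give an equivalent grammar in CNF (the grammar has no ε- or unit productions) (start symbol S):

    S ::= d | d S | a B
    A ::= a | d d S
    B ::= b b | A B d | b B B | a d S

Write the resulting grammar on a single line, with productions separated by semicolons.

S ::= d | X1 S | X2 B; A ::= a | X1 Y1; B ::= X3 X3 | A Y2 | X3 Y3 | X2 Y4; X1 ::= d; X2 ::= a; X3 ::= b; Y1 ::= X1 S; Y2 ::= B X1; Y3 ::= B B; Y4 ::= X1 S

Introduce a nonterminal for each terminal appearing in a rule of length ≥ 2: X1 → d, X2 → a, X3 → b.
Binarize each right-hand side of length ≥ 3 by chaining fresh nonterminals (Y1, Y2, …): affected rules were A → X1 X1 S; B → A B X1; B → X3 B B; B → X2 X1 S.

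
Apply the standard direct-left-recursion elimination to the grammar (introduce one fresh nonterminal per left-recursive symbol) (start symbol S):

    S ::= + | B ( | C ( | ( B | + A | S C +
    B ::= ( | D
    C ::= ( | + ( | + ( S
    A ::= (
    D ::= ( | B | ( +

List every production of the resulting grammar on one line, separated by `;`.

Directly left-recursive nonterminal: S.
For S: α = {C +}, β = {+, B (, C (, ( B, + A}. Rewrite as S → β S' and S' → α S' | ε.

S ::= + S' | B ( S' | C ( S' | ( B S' | + A S'; B ::= ( | D; C ::= ( | + ( | + ( S; A ::= (; D ::= ( | B | ( +; S' ::= C + S' | ε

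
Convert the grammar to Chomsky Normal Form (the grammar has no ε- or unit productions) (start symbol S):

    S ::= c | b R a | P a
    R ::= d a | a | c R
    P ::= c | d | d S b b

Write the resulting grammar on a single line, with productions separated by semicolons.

S ::= c | X1 Y1 | P X2; R ::= X3 X2 | a | X4 R; P ::= c | d | X3 Y2; X1 ::= b; X2 ::= a; X3 ::= d; X4 ::= c; Y1 ::= R X2; Y2 ::= S Y3; Y3 ::= X1 X1

Introduce a nonterminal for each terminal appearing in a rule of length ≥ 2: X1 → b, X2 → a, X3 → d, X4 → c.
Binarize each right-hand side of length ≥ 3 by chaining fresh nonterminals (Y1, Y2, …): affected rules were S → X1 R X2; P → X3 S X1 X1.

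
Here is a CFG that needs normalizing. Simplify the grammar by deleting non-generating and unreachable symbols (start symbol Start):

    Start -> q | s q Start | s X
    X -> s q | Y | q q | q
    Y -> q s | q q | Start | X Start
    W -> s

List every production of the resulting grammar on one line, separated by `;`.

Generating nonterminals: {Start, W, X, Y}.
Reachable from Start after that: {Start, X, Y}.
Removed useless symbols: {W} and every production mentioning them.

Start -> q | s q Start | s X; X -> s q | Y | q q | q; Y -> q s | q q | Start | X Start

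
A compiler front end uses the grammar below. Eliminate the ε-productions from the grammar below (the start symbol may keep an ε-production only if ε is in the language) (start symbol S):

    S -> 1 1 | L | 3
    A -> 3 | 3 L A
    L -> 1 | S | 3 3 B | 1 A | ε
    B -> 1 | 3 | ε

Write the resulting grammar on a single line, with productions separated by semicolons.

The nullable symbols are {B, L, S}.
ε ∈ L(G) since S is nullable, so keep S → ε.
Add the nullable-subset variants: A → 3 L A gives 3 L A | 3 A. L → 3 3 B gives 3 3 B | 3 3.

S -> 1 1 | L | 3 | ε; A -> 3 | 3 L A | 3 A; L -> 1 | S | 3 3 B | 3 3 | 1 A; B -> 1 | 3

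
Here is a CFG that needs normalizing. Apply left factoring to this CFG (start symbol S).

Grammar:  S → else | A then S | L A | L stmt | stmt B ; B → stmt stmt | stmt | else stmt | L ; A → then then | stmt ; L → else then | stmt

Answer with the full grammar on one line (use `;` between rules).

S has alternatives sharing prefix 'L': factor to S → L S' with S' → A | stmt.
B has alternatives sharing prefix 'stmt': factor to B → stmt B' with B' → stmt | ε.

S → else | A then S | stmt B | L S'; B → else stmt | L | stmt B'; A → then then | stmt; L → else then | stmt; S' → A | stmt; B' → stmt | ε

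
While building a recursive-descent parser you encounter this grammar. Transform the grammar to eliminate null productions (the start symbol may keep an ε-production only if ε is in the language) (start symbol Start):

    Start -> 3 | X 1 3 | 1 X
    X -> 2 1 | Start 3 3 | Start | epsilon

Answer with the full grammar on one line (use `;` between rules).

Nullable nonterminals: {X}.
ε ∉ L(G), so no ε-production is kept.
For each production, add variants omitting each subset of nullable occurrences: Start → X 1 3 gives X 1 3 | 1 3. Start → 1 X gives 1 X | 1.

Start -> 3 | X 1 3 | 1 3 | 1 X | 1; X -> 2 1 | Start 3 3 | Start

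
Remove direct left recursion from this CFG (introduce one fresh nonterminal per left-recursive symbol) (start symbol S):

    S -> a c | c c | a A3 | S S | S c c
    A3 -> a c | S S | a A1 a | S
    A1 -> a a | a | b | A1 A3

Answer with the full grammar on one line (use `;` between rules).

S -> a c S' | c c S' | a A3 S'; A3 -> a c | S S | a A1 a | S; A1 -> a a A1' | a A1' | b A1'; S' -> S S' | c c S' | ε; A1' -> A3 A1' | ε

Directly left-recursive nonterminals: S, A1.
For S: α = {S, c c}, β = {a c, c c, a A3}. Rewrite as S → β S' and S' → α S' | ε.
For A1: α = {A3}, β = {a a, a, b}. Rewrite as A1 → β A1' and A1' → α A1' | ε.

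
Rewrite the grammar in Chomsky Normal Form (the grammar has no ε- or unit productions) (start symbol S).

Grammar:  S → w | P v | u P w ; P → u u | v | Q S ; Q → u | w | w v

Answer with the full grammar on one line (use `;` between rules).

S → w | P X1 | X2 Y1; P → X2 X2 | v | Q S; Q → u | w | X3 X1; X1 → v; X2 → u; X3 → w; Y1 → P X3

Introduce a nonterminal for each terminal appearing in a rule of length ≥ 2: X1 → v, X2 → u, X3 → w.
Binarize each right-hand side of length ≥ 3 by chaining fresh nonterminals (Y1, Y2, …): affected rules were S → X2 P X3.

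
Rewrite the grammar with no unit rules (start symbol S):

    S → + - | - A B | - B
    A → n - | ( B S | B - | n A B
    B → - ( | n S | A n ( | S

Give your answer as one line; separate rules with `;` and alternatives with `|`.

Unit pairs: B ⇒* {S}.
For every A with A ⇒* B via unit rules, add B's non-unit alternatives to A; then delete every rule of the form X → Y.

S → + - | - A B | - B; A → n - | ( B S | B - | n A B; B → - ( | n S | A n ( | + - | - A B | - B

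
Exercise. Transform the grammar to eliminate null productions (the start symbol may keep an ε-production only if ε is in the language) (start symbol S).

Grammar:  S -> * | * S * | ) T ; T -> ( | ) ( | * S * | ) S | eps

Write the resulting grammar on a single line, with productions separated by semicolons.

S -> * | * S * | ) T | ); T -> ( | ) ( | * S * | ) S

Nullable set = {T}.
ε ∉ L(G), so no ε-production is kept.
Add the nullable-subset variants: S → ) T gives ) T | ).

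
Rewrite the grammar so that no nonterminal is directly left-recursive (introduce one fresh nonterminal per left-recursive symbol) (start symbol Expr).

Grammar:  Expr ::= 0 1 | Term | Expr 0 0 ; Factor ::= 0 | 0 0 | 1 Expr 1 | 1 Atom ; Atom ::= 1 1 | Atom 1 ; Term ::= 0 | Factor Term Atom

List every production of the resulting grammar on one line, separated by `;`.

Left recursion appears on Expr, Atom.
For Expr: α = {0 0}, β = {0 1, Term}. Rewrite as Expr → β Expr1 and Expr1 → α Expr1 | ε.
For Atom: α = {1}, β = {1 1}. Rewrite as Atom → β Atom1 and Atom1 → α Atom1 | ε.

Expr ::= 0 1 Expr1 | Term Expr1; Factor ::= 0 | 0 0 | 1 Expr 1 | 1 Atom; Atom ::= 1 1 Atom1; Term ::= 0 | Factor Term Atom; Expr1 ::= 0 0 Expr1 | eps; Atom1 ::= 1 Atom1 | eps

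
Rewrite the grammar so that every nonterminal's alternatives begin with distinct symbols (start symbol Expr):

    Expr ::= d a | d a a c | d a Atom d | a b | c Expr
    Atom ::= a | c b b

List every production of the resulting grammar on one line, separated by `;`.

Expr has alternatives sharing prefix 'd a': factor to Expr → d a Expr1 with Expr1 → ε | a c | Atom d.

Expr ::= a b | c Expr | d a Expr1; Atom ::= a | c b b; Expr1 ::= ε | a c | Atom d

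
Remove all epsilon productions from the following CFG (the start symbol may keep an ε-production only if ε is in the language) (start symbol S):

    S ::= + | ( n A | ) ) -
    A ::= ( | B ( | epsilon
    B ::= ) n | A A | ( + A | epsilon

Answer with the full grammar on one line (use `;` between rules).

Nullable nonterminals: {A, B}.
ε ∉ L(G), so no ε-production is kept.
Expand every rule over subsets of its nullable positions: S → ( n A gives ( n A | ( n. B → A A gives A A | A. B → ( + A gives ( + A | ( +.

S ::= + | ( n A | ( n | ) ) -; A ::= ( | B (; B ::= ) n | A A | A | ( + A | ( +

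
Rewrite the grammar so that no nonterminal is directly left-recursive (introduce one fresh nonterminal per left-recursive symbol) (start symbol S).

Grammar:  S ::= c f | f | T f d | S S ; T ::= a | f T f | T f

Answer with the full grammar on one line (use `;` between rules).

S ::= c f S' | f S' | T f d S'; T ::= a T' | f T f T'; S' ::= S S' | ε; T' ::= f T' | ε

Left recursion appears on S, T.
For S: α = {S}, β = {c f, f, T f d}. Rewrite as S → β S' and S' → α S' | ε.
For T: α = {f}, β = {a, f T f}. Rewrite as T → β T' and T' → α T' | ε.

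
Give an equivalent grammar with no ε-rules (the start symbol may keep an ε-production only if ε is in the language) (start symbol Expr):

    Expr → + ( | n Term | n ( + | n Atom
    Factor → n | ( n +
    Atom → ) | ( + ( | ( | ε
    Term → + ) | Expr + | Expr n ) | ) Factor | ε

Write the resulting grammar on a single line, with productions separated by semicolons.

Expr → + ( | n Term | n | n ( + | n Atom; Factor → n | ( n +; Atom → ) | ( + ( | (; Term → + ) | Expr + | Expr n ) | ) Factor

Nullable set = {Atom, Term}.
ε ∉ L(G), so no ε-production is kept.
For each production, add variants omitting each subset of nullable occurrences: Expr → n Term gives n Term | n.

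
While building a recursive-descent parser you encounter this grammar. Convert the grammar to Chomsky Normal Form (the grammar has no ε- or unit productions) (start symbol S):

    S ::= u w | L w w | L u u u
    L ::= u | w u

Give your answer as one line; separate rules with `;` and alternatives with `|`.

Introduce a nonterminal for each terminal appearing in a rule of length ≥ 2: X1 → u, X2 → w.
Binarize each right-hand side of length ≥ 3 by chaining fresh nonterminals (Y1, Y2, …): affected rules were S → L X2 X2; S → L X1 X1 X1.

S ::= X1 X2 | L Y1 | L Y2; L ::= u | X2 X1; X1 ::= u; X2 ::= w; Y1 ::= X2 X2; Y2 ::= X1 Y3; Y3 ::= X1 X1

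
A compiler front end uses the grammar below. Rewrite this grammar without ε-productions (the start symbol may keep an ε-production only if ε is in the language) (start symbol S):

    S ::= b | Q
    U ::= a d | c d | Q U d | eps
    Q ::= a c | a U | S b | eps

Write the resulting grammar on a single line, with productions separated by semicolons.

The nullable symbols are {Q, S, U}.
ε ∈ L(G) since S is nullable, so keep S → ε.
For each production, add variants omitting each subset of nullable occurrences: U → Q U d gives Q U d | Q d | U d | d. Q → a U gives a U | a. Q → S b gives S b | b.

S ::= b | Q | ε; U ::= a d | c d | Q U d | Q d | U d | d; Q ::= a c | a U | a | S b | b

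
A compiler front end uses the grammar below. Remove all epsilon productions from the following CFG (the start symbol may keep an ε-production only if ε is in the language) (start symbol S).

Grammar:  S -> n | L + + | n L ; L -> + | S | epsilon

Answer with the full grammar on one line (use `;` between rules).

The nullable symbols are {L}.
ε ∉ L(G), so no ε-production is kept.
Expand every rule over subsets of its nullable positions: S → L + + gives L + + | + +.

S -> n | L + + | + + | n L; L -> + | S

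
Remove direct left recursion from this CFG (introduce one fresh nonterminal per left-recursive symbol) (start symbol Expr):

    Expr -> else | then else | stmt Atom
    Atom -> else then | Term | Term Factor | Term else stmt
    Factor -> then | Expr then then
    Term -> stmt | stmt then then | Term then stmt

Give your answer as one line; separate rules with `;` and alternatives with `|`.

Expr -> else | then else | stmt Atom; Atom -> else then | Term | Term Factor | Term else stmt; Factor -> then | Expr then then; Term -> stmt Term1 | stmt then then Term1; Term1 -> then stmt Term1 | ε

Term is directly left-recursive.
For Term: α = {then stmt}, β = {stmt, stmt then then}. Rewrite as Term → β Term1 and Term1 → α Term1 | ε.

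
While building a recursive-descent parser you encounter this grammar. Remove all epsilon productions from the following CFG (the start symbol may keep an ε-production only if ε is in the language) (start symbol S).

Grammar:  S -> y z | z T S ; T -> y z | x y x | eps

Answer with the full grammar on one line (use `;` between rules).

Nullable nonterminals: {T}.
ε ∉ L(G), so no ε-production is kept.
Expand every rule over subsets of its nullable positions: S → z T S gives z T S | z S.

S -> y z | z T S | z S; T -> y z | x y x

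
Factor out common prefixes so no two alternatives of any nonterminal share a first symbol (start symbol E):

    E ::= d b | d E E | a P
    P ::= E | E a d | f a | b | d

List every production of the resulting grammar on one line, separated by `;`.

E has alternatives sharing prefix 'd': factor to E → d E' with E' → b | E E.
P has alternatives sharing prefix 'E': factor to P → E P' with P' → ε | a d.

E ::= a P | d E'; P ::= f a | b | d | E P'; E' ::= b | E E; P' ::= ε | a d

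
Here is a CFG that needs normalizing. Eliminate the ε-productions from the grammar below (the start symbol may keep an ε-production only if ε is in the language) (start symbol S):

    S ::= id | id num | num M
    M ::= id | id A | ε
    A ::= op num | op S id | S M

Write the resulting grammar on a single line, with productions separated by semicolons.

The nullable symbols are {M}.
ε ∉ L(G), so no ε-production is kept.
For each production, add variants omitting each subset of nullable occurrences: S → num M gives num M | num. A → S M gives S M | S.

S ::= id | id num | num M | num; M ::= id | id A; A ::= op num | op S id | S M | S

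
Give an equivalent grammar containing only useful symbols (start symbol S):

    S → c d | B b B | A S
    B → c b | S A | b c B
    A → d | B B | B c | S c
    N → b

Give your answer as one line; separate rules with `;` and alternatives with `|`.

Generating nonterminals: {A, B, N, S}.
Reachable from S after that: {A, B, S}.
Removed useless symbols: {N} and every production mentioning them.

S → c d | B b B | A S; B → c b | S A | b c B; A → d | B B | B c | S c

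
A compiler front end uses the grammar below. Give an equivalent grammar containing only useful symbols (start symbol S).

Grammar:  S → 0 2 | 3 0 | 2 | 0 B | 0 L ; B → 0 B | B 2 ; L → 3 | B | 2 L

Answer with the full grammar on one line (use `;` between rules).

S → 0 2 | 3 0 | 2 | 0 L; L → 3 | 2 L

Generating nonterminals: {L, S}.
Reachable from S after that: {L, S}.
Removed useless symbols: {B} and every production mentioning them.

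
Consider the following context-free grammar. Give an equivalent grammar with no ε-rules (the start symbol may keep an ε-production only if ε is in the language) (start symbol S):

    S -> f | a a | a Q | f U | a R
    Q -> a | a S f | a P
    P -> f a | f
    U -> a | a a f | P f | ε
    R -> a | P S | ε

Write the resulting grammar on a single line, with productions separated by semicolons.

S -> f | a a | a Q | f U | a R | a; Q -> a | a S f | a P; P -> f a | f; U -> a | a a f | P f; R -> a | P S

The nullable symbols are {R, U}.
ε ∉ L(G), so no ε-production is kept.
For each production, add variants omitting each subset of nullable occurrences: S → a R gives a R | a.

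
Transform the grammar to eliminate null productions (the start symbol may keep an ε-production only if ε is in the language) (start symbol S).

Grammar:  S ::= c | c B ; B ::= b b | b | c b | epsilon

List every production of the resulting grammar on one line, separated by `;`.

Nullable set = {B}.
ε ∉ L(G), so no ε-production is kept.

S ::= c | c B; B ::= b b | b | c b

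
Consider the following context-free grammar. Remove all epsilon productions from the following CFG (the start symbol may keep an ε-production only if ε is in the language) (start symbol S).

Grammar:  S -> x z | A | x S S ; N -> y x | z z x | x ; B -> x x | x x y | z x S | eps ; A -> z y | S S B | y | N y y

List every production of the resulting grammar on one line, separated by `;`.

S -> x z | A | x S S; N -> y x | z z x | x; B -> x x | x x y | z x S; A -> z y | S S B | S S | y | N y y

The nullable symbols are {B}.
ε ∉ L(G), so no ε-production is kept.
For each production, add variants omitting each subset of nullable occurrences: A → S S B gives S S B | S S.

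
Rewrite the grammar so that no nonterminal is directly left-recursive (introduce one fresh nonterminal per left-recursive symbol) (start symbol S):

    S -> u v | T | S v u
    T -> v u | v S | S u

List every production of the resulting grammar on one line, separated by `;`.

S -> u v S' | T S'; T -> v u | v S | S u; S' -> v u S' | ε

Left recursion appears on S.
For S: α = {v u}, β = {u v, T}. Rewrite as S → β S' and S' → α S' | ε.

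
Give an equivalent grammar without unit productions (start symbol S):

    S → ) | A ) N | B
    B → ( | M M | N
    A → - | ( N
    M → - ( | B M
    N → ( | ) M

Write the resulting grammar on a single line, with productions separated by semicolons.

Unit pairs: B ⇒* {N}; S ⇒* {B, N}.
For each unit pair (A, B), copy every non-unit production of B to A, then drop all unit productions.

S → ( | M M | ) | A ) N | ) M; B → ( | M M | ) M; A → - | ( N; M → - ( | B M; N → ( | ) M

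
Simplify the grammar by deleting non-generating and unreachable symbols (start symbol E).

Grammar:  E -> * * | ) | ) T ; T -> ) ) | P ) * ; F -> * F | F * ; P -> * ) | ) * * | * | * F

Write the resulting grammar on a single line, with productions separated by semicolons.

Generating nonterminals: {E, P, T}.
Reachable from E after that: {E, P, T}.
Removed useless symbols: {F} and every production mentioning them.

E -> * * | ) | ) T; T -> ) ) | P ) *; P -> * ) | ) * * | *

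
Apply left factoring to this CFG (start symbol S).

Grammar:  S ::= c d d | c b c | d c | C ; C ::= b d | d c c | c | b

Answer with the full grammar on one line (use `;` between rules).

S has alternatives sharing prefix 'c': factor to S → c S' with S' → d d | b c.
C has alternatives sharing prefix 'b': factor to C → b C' with C' → d | ε.

S ::= d c | C | c S'; C ::= d c c | c | b C'; S' ::= d d | b c; C' ::= d | ε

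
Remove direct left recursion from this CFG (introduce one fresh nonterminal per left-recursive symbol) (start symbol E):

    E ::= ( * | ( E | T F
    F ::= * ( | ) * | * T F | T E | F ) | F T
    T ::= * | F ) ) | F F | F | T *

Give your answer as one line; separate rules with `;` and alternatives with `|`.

E ::= ( * | ( E | T F; F ::= * ( F' | ) * F' | * T F F' | T E F'; T ::= * T' | F ) ) T' | F F T' | F T'; F' ::= ) F' | T F' | ε; T' ::= * T' | ε

Directly left-recursive nonterminals: F, T.
For F: α = {), T}, β = {* (, ) *, * T F, T E}. Rewrite as F → β F' and F' → α F' | ε.
For T: α = {*}, β = {*, F ) ), F F, F}. Rewrite as T → β T' and T' → α T' | ε.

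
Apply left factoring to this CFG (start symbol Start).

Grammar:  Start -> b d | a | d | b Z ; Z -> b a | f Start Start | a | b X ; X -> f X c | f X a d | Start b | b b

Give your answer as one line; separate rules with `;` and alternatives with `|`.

Start -> a | d | b Start1; Z -> f Start Start | a | b Z1; X -> Start b | b b | f X X1; Start1 -> d | Z; Z1 -> a | X; X1 -> c | a d

Start has alternatives sharing prefix 'b': factor to Start → b Start1 with Start1 → d | Z.
Z has alternatives sharing prefix 'b': factor to Z → b Z1 with Z1 → a | X.
X has alternatives sharing prefix 'f X': factor to X → f X X1 with X1 → c | a d.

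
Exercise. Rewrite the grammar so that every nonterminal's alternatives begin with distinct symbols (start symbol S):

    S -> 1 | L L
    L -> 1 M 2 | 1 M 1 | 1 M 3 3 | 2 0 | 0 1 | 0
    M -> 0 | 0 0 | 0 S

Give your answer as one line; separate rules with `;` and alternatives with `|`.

S -> 1 | L L; L -> 2 0 | 1 M L' | 0 L''; M -> 0 M'; L' -> 2 | 1 | 3 3; L'' -> 1 | epsilon; M' -> epsilon | 0 | S

L has alternatives sharing prefix '1 M': factor to L → 1 M L' with L' → 2 | 1 | 3 3.
L has alternatives sharing prefix '0': factor to L → 0 L'' with L'' → 1 | ε.
M has alternatives sharing prefix '0': factor to M → 0 M' with M' → ε | 0 | S.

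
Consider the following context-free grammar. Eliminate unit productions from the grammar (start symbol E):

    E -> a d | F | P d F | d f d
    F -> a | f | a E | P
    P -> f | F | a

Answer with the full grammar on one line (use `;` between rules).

E -> a d | P d F | d f d | a | f | a E; F -> a | f | a E; P -> a | f | a E

Unit pairs: E ⇒* {F, P}; F ⇒* {P}; P ⇒* {F}.
For each unit pair (A, B), copy every non-unit production of B to A, then drop all unit productions.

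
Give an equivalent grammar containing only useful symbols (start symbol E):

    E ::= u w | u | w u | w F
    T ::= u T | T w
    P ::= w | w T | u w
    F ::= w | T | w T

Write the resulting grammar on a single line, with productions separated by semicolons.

Generating nonterminals: {E, F, P}.
Reachable from E after that: {E, F}.
Removed useless symbols: {P, T} and every production mentioning them.

E ::= u w | u | w u | w F; F ::= w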